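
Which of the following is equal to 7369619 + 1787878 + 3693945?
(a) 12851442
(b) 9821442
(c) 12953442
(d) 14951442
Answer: a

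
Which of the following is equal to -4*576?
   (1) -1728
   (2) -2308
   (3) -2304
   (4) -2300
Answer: 3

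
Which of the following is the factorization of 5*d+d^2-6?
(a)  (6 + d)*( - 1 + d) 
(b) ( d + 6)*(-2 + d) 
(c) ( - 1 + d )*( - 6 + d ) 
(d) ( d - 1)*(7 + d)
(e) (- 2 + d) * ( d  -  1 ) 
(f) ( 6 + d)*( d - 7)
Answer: a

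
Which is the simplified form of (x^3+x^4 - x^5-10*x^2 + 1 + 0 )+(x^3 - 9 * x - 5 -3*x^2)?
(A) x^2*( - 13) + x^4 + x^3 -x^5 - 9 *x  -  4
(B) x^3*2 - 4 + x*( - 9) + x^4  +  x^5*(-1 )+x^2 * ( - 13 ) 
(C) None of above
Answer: B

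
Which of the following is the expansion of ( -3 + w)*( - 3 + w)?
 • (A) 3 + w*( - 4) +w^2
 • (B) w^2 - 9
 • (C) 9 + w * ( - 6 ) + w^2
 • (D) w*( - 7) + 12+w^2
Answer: C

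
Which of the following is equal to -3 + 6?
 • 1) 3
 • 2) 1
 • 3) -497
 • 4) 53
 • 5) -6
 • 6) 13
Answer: 1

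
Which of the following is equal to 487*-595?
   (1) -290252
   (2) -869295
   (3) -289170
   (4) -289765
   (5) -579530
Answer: 4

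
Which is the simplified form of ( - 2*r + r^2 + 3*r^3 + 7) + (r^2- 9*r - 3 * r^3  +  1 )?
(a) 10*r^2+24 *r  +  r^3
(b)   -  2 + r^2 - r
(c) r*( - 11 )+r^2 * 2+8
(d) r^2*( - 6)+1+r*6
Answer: c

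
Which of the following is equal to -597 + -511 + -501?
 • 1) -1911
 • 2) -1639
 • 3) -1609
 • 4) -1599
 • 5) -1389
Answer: 3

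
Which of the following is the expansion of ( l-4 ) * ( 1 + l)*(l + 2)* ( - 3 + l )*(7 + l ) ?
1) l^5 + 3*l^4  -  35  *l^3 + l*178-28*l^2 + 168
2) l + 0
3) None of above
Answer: 3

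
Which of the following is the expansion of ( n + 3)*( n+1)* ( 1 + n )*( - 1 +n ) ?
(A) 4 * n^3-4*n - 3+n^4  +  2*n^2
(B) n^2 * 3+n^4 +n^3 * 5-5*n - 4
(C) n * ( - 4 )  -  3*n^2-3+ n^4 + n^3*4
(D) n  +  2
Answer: A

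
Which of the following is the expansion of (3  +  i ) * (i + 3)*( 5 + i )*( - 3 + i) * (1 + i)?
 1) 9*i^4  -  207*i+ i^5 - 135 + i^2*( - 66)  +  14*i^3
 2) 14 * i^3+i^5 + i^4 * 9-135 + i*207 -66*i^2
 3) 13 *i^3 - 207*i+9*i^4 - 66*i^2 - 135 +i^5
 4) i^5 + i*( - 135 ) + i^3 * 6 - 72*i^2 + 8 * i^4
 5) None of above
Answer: 1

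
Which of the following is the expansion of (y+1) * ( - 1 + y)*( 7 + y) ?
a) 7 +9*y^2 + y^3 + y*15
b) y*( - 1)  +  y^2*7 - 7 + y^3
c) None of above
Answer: b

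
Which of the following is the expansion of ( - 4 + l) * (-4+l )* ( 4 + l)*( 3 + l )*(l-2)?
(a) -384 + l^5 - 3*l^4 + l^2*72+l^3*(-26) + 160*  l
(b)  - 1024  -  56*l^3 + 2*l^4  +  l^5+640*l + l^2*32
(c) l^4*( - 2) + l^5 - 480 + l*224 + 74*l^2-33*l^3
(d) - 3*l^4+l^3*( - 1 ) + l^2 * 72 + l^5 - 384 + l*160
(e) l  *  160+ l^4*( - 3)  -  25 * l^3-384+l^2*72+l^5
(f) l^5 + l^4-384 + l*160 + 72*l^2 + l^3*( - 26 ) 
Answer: a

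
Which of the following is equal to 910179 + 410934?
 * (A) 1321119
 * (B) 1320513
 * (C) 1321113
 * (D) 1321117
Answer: C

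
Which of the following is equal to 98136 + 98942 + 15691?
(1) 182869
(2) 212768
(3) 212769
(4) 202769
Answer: 3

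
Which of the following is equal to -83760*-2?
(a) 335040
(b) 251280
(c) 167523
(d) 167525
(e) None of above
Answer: e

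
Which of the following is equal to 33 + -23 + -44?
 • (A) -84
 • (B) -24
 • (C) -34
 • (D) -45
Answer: C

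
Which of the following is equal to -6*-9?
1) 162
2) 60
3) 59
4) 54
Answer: 4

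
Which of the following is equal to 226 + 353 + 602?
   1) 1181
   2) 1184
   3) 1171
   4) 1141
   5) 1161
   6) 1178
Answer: 1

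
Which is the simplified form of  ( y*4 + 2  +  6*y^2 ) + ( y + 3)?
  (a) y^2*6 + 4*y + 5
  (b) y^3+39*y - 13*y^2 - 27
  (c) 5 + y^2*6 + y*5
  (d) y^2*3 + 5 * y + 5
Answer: c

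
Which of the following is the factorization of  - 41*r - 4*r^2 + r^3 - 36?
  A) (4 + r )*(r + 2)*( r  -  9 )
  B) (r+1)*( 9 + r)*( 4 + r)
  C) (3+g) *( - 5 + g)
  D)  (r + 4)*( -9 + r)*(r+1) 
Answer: D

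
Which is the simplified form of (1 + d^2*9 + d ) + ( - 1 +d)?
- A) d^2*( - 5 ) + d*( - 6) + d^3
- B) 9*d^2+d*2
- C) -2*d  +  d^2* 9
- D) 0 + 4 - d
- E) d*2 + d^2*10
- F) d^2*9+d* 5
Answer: B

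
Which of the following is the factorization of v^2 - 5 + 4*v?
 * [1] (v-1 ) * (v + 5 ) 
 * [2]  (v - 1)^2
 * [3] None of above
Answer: 1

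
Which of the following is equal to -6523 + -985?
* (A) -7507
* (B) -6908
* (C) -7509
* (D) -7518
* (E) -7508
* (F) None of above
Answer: E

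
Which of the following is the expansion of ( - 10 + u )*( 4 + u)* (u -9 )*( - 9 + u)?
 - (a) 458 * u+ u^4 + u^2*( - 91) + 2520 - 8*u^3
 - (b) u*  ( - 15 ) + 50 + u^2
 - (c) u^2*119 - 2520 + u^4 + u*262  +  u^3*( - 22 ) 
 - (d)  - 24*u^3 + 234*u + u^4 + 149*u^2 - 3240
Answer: d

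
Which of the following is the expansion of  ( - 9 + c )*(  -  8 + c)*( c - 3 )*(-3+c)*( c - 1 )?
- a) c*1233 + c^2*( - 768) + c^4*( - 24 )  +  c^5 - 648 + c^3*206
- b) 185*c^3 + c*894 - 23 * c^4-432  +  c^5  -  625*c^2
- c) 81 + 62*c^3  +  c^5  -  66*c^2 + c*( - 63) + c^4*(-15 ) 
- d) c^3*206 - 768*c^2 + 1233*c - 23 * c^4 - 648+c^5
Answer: a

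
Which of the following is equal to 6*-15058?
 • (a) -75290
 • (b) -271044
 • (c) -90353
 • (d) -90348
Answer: d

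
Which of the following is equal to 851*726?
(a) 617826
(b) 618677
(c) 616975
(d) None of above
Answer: a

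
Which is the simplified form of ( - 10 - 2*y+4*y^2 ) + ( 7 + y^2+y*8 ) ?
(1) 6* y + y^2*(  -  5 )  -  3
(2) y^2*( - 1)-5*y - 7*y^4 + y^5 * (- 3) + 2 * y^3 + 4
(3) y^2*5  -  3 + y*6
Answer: 3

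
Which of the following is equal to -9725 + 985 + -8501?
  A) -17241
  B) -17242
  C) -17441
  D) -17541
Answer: A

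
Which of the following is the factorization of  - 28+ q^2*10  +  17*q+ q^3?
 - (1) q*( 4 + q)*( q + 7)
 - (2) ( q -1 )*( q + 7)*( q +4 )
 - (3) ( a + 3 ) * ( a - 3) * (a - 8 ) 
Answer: 2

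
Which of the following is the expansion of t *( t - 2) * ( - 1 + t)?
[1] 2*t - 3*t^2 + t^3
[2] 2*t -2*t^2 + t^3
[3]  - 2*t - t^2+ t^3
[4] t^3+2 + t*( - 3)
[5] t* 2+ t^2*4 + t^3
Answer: 1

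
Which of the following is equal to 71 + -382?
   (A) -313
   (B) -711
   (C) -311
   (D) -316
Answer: C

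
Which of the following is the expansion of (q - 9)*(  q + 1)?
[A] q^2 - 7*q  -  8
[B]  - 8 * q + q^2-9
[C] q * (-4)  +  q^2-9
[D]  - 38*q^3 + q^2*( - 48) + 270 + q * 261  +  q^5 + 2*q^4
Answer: B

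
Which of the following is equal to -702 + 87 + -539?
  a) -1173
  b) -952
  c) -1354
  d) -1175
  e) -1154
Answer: e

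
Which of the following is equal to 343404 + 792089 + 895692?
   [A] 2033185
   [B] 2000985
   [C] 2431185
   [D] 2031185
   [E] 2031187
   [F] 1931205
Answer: D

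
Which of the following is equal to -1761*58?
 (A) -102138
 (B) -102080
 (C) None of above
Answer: A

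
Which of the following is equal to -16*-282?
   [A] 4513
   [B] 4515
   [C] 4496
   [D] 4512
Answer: D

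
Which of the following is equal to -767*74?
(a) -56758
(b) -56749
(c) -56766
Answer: a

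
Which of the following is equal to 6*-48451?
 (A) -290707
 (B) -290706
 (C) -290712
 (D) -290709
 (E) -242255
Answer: B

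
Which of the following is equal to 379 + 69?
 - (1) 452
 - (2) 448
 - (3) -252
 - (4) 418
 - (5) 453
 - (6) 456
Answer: 2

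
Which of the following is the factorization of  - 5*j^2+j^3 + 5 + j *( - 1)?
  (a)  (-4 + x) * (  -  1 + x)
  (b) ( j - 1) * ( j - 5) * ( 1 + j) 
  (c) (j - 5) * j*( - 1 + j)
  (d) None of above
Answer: b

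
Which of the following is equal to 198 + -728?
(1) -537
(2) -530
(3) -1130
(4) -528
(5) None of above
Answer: 2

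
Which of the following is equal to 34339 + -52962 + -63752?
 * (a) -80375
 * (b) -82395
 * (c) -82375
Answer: c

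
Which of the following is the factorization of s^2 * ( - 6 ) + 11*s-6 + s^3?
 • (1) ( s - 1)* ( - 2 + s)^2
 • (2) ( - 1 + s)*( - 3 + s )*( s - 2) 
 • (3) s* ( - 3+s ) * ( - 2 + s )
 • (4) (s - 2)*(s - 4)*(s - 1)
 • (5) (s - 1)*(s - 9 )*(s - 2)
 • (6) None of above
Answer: 2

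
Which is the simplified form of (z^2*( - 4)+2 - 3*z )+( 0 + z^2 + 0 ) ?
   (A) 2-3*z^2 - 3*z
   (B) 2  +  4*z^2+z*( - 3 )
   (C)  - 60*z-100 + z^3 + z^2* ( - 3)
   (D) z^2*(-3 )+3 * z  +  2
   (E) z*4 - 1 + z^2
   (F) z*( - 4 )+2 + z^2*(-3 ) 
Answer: A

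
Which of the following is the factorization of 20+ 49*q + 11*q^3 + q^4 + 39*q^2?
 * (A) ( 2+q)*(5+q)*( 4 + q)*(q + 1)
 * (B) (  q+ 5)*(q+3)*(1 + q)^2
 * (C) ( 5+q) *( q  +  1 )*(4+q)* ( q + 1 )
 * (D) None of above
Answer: C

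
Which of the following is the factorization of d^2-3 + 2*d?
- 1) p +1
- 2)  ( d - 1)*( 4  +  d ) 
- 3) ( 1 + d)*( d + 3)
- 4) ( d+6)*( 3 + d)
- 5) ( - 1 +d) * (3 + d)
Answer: 5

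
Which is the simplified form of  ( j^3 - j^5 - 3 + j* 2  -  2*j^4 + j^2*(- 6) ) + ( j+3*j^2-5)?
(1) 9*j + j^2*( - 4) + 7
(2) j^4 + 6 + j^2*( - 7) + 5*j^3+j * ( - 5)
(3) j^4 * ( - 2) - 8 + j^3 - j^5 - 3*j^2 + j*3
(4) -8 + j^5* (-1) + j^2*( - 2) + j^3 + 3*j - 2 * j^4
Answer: 3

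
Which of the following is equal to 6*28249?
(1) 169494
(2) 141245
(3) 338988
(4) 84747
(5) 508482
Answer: 1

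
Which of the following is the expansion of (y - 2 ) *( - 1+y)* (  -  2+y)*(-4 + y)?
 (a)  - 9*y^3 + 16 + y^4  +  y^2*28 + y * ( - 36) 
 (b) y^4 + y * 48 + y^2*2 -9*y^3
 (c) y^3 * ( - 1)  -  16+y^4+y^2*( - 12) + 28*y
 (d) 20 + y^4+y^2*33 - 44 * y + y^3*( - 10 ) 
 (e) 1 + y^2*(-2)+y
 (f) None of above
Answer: a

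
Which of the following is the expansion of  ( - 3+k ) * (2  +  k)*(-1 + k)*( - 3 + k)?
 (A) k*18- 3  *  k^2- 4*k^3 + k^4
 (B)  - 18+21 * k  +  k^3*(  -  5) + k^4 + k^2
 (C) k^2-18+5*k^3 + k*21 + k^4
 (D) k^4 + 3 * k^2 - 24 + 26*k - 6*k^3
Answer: B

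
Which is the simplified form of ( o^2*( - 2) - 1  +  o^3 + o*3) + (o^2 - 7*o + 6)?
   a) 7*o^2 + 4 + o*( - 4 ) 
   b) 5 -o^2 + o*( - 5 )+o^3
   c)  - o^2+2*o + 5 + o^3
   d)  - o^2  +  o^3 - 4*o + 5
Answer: d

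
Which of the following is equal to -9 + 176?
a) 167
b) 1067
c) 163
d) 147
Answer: a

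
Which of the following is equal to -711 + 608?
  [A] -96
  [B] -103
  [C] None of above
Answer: B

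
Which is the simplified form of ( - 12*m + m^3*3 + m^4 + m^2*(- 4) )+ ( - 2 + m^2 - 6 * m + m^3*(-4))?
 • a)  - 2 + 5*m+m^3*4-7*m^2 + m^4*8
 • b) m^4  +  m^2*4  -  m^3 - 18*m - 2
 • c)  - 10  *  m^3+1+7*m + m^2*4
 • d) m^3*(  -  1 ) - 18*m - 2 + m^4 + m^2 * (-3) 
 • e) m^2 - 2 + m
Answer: d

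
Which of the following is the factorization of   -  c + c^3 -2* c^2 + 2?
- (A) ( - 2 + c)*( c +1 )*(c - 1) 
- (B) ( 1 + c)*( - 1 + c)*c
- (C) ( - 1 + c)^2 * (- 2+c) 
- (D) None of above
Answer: A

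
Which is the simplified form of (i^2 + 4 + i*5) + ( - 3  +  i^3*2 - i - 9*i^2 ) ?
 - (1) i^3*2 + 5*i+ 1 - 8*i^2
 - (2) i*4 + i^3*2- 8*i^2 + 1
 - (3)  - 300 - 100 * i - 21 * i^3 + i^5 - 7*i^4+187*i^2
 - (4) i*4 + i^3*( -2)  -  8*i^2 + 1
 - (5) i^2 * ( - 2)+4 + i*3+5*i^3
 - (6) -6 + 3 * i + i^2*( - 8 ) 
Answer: 2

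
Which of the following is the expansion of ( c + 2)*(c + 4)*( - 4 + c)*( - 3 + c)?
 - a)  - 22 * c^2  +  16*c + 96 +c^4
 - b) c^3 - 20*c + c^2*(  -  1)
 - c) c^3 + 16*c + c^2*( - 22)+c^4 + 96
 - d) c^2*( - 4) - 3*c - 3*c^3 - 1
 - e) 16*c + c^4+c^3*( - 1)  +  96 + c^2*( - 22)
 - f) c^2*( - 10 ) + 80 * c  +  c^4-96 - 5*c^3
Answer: e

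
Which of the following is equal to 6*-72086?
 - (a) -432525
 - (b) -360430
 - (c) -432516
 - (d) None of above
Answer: c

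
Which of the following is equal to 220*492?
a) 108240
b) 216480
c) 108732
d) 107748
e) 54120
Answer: a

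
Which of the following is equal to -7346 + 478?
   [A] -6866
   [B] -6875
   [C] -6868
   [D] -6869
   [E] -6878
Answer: C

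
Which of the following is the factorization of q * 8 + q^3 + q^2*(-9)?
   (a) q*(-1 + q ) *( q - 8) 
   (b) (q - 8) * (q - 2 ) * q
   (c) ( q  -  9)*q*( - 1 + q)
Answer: a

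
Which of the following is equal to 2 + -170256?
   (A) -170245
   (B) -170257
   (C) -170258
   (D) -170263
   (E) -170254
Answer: E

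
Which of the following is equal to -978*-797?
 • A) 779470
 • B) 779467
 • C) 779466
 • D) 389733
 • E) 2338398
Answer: C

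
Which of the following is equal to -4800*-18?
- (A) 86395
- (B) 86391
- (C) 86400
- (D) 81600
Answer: C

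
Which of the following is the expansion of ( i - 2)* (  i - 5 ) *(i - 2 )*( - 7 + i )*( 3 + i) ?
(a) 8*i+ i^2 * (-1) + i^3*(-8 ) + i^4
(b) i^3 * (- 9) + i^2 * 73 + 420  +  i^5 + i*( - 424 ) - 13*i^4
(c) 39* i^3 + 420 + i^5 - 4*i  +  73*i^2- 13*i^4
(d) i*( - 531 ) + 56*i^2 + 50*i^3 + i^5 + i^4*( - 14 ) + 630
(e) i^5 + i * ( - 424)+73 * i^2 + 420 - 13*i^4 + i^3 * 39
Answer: e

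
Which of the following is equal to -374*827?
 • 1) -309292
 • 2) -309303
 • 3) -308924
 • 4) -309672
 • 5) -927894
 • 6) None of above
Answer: 6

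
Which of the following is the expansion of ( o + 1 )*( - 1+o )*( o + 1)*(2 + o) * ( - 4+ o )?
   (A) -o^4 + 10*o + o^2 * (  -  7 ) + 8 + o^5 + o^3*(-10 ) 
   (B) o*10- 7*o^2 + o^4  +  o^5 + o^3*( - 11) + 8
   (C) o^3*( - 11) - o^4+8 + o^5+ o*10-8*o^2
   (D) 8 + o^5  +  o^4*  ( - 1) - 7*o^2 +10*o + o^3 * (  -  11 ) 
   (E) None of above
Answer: D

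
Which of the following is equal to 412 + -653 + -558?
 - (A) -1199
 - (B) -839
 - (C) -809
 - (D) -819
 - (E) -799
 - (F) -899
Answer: E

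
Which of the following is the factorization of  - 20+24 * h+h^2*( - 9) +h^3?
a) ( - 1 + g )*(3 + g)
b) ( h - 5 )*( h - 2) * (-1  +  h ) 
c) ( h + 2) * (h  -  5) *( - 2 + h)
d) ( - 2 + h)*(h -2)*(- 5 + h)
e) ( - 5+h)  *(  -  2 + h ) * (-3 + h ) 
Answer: d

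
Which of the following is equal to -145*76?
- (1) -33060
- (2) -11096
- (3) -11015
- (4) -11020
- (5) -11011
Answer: 4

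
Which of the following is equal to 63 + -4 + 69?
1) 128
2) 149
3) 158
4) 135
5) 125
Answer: 1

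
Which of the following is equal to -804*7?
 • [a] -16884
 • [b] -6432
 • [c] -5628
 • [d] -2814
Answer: c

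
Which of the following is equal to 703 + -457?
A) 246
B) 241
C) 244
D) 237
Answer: A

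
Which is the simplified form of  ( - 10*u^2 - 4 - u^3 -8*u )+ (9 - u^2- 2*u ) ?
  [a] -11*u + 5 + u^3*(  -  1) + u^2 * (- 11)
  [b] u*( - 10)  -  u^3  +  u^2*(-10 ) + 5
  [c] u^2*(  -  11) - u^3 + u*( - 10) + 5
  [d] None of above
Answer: c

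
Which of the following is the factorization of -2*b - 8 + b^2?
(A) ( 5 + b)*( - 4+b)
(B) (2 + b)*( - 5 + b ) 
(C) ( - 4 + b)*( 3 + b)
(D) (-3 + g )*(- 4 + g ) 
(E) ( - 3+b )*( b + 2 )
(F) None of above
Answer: F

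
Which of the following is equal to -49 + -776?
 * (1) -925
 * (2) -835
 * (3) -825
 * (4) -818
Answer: 3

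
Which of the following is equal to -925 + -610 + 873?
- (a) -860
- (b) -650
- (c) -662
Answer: c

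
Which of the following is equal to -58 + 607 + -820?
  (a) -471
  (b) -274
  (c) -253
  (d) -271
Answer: d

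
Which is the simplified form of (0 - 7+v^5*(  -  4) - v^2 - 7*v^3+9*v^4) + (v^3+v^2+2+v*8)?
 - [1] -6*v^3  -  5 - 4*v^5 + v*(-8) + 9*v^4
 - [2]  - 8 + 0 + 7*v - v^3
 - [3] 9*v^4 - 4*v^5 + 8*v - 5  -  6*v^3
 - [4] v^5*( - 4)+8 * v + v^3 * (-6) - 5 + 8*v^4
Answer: 3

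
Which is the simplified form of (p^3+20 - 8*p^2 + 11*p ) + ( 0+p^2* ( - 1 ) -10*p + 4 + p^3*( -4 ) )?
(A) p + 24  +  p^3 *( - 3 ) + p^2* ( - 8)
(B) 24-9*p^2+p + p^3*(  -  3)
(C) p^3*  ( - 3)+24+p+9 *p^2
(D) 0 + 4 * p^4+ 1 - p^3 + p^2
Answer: B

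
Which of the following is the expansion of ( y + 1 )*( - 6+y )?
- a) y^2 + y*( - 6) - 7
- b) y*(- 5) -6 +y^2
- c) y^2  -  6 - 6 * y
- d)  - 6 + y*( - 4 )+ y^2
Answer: b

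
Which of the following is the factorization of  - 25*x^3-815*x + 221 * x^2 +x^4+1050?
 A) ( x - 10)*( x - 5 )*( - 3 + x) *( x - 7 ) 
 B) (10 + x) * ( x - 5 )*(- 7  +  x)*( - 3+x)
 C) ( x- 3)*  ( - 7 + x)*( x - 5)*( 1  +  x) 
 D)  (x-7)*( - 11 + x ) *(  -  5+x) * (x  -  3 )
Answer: A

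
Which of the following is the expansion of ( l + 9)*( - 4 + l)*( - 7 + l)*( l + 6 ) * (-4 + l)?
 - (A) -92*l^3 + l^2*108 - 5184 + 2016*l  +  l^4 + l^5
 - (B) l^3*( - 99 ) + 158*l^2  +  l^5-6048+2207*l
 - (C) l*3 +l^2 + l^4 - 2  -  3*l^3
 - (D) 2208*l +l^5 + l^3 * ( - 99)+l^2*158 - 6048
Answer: D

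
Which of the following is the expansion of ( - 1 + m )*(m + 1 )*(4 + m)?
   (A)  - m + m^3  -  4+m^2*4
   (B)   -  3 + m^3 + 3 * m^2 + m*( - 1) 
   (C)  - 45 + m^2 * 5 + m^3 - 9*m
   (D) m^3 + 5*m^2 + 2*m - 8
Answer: A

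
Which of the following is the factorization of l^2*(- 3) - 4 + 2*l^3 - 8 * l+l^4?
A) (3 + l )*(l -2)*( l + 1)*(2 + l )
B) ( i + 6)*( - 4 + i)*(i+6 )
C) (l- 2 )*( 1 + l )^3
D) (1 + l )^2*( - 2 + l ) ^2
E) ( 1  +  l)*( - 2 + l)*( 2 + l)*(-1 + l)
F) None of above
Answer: F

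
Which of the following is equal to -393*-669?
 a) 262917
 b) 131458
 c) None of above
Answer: a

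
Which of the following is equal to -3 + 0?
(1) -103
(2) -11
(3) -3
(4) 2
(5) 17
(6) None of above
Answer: 3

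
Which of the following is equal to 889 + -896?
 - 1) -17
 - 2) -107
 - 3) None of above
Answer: 3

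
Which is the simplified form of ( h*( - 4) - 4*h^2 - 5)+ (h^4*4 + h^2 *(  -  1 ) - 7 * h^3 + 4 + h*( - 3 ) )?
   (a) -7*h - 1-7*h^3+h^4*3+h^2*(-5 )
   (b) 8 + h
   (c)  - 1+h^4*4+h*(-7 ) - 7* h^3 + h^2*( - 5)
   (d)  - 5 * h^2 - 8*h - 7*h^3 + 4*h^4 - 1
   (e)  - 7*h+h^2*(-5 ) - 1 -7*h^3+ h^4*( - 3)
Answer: c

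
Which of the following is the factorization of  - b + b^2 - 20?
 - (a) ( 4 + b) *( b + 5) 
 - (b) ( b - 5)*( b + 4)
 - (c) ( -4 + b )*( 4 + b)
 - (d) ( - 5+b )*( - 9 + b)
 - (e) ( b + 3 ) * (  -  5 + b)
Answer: b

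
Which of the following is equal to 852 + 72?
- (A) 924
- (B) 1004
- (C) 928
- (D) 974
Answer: A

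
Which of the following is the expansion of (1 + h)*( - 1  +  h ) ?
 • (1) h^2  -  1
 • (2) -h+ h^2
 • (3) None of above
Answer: 1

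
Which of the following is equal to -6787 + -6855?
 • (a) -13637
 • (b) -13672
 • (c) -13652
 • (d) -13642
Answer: d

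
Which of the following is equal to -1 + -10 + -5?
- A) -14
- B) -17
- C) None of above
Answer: C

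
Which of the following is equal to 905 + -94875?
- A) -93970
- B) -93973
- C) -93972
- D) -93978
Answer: A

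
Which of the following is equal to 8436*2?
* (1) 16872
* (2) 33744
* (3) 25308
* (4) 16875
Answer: 1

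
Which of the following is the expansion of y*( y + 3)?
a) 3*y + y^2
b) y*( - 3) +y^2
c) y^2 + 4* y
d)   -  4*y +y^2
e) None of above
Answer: a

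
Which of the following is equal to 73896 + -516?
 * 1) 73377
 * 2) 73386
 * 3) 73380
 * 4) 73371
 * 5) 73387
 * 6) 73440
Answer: 3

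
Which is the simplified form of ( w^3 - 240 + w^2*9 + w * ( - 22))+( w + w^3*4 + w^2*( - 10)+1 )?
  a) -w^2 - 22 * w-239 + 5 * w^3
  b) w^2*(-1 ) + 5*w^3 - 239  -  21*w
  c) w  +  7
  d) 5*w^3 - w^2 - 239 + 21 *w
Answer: b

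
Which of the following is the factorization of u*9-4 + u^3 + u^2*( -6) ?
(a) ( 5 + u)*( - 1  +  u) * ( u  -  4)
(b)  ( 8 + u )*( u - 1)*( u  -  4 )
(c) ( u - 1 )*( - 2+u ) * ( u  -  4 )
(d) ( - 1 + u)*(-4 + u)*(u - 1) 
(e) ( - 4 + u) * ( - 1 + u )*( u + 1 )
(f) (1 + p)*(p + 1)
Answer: d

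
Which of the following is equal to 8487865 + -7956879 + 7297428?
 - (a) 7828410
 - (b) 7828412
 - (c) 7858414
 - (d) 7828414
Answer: d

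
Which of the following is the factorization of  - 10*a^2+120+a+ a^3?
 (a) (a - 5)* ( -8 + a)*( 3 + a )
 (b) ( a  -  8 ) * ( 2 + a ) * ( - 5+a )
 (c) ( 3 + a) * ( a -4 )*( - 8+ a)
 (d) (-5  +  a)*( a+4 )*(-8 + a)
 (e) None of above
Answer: a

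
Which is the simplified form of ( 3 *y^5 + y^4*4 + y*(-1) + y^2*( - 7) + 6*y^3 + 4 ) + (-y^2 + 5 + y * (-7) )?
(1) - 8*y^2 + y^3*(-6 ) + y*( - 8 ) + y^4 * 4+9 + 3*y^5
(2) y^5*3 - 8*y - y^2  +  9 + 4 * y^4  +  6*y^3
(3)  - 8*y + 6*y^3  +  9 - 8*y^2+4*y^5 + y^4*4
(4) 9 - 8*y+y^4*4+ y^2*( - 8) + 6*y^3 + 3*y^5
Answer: 4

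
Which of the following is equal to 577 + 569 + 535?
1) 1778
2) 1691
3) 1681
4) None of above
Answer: 3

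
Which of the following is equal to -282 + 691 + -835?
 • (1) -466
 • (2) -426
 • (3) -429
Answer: 2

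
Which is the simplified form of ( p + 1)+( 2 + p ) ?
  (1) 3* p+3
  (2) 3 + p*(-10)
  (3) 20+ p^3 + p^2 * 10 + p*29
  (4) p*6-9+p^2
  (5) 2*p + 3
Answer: 5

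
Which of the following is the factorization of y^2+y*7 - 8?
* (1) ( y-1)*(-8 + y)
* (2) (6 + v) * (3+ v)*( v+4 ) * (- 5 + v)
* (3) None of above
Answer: 3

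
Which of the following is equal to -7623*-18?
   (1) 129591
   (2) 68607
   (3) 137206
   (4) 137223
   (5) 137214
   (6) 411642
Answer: 5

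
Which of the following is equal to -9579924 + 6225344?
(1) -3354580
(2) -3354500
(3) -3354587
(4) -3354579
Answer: 1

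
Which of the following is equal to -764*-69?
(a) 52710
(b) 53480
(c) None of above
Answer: c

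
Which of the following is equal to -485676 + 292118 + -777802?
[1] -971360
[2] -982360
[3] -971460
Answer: 1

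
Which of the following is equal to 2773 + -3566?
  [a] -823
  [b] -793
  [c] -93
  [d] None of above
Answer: b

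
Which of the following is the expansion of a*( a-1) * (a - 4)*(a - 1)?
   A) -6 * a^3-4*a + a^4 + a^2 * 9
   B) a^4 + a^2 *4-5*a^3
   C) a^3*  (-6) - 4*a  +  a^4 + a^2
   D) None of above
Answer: A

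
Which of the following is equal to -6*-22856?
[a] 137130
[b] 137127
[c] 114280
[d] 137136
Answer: d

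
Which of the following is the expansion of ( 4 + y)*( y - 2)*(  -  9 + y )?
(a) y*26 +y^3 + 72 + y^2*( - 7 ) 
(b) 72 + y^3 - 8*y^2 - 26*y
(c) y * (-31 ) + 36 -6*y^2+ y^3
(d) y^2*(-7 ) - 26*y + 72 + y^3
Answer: d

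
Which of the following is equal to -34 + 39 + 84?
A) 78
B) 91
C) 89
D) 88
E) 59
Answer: C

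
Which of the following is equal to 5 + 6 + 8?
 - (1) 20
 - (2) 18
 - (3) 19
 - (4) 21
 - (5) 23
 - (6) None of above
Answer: 3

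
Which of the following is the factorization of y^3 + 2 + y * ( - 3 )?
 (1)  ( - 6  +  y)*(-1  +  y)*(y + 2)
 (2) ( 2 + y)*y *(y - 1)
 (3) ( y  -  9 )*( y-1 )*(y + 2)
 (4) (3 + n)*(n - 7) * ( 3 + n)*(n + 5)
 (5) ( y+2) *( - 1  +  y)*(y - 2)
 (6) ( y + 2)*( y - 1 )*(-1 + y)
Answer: 6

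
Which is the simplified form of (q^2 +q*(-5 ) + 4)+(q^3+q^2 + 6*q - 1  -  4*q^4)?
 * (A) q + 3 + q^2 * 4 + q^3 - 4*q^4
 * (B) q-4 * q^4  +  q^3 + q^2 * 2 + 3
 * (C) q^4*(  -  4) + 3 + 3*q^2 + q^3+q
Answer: B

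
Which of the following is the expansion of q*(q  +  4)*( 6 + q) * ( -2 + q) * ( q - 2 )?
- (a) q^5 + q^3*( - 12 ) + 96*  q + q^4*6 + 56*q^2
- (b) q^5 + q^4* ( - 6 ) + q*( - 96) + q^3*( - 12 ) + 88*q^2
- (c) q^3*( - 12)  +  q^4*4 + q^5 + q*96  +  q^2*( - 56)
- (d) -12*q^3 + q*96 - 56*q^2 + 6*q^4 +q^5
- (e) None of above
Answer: d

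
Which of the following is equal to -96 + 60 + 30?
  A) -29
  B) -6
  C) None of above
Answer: B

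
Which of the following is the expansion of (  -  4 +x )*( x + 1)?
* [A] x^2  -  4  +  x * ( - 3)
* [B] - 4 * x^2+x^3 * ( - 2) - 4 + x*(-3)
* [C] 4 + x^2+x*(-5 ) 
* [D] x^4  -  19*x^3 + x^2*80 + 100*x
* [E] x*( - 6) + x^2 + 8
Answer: A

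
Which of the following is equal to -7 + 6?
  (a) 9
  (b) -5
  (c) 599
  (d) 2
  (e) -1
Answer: e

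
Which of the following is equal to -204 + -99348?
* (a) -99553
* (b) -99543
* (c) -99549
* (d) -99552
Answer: d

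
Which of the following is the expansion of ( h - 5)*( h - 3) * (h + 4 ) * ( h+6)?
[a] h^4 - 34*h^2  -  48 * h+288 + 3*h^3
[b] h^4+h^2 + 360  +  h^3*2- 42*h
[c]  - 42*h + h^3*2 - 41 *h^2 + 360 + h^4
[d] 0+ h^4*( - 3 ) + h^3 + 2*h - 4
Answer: c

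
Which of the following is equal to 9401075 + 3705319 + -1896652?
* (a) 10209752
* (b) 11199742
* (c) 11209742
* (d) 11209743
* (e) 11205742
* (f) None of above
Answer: c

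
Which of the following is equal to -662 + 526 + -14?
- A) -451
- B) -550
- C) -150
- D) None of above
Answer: C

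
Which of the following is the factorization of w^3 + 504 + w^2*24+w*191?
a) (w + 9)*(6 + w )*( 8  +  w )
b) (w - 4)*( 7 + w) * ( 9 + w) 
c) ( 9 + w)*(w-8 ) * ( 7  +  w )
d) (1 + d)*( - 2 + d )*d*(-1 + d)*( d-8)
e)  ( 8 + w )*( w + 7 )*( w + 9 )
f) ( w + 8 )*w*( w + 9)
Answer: e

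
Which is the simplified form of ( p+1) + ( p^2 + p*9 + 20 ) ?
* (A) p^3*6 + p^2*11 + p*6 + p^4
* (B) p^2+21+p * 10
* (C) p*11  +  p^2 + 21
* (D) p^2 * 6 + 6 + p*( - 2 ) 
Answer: B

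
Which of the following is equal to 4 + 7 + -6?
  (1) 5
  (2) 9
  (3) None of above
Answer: 1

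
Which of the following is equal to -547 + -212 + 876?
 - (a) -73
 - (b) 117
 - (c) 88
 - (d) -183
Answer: b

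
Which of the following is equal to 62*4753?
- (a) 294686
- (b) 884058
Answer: a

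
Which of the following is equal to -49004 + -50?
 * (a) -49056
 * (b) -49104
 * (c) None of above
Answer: c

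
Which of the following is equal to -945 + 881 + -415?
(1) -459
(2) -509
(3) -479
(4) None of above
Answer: 3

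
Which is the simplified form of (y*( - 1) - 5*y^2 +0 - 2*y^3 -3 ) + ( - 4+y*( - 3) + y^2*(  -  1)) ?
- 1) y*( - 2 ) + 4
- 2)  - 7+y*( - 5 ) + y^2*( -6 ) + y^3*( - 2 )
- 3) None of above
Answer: 3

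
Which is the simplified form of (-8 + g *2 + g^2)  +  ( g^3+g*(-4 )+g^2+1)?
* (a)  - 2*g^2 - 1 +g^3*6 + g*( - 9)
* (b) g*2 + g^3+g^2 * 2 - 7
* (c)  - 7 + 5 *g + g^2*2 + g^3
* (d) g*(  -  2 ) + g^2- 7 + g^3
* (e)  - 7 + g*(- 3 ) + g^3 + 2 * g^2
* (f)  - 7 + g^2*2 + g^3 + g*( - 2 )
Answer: f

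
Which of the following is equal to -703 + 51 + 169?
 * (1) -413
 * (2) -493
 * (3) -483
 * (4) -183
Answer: 3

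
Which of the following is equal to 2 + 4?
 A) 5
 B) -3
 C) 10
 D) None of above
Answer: D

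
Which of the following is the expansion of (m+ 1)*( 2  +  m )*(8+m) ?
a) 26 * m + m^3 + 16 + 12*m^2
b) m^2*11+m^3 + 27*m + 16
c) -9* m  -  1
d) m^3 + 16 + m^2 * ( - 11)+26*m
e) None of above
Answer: e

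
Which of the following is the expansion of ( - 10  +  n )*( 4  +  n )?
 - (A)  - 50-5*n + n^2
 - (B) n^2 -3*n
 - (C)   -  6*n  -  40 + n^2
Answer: C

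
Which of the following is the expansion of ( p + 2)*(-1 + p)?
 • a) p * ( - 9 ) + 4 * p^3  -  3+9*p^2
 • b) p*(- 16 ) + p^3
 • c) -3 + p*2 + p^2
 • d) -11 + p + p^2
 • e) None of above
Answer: e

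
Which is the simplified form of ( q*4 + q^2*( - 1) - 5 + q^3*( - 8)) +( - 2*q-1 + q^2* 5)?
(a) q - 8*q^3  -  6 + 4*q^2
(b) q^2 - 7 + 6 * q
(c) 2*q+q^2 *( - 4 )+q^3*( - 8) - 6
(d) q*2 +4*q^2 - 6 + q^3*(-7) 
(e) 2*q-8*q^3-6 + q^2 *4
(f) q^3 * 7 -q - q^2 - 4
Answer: e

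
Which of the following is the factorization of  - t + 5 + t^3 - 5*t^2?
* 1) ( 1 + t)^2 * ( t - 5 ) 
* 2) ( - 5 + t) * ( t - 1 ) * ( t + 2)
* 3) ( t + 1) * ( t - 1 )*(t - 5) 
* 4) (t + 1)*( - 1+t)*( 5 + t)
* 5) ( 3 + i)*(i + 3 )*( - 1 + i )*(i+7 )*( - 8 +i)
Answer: 3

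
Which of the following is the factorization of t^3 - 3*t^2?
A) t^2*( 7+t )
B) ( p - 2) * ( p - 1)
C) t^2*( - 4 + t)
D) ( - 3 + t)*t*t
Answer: D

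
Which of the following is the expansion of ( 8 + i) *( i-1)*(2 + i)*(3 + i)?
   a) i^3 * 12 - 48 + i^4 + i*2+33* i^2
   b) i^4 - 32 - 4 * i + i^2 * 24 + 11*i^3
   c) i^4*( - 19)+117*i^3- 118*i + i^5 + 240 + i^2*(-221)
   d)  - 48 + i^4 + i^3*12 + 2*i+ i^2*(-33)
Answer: a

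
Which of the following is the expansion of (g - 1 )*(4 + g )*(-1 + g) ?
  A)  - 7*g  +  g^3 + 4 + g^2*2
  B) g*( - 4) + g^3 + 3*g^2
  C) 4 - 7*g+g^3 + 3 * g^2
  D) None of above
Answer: A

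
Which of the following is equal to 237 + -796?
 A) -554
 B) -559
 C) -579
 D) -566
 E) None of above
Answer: B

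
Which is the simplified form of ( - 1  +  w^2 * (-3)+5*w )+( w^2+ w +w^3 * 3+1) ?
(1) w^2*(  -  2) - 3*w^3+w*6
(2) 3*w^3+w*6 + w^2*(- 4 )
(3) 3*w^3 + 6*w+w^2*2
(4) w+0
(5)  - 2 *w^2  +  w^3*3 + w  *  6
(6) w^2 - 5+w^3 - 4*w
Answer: 5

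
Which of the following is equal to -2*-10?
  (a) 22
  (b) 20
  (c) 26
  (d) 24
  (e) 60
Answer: b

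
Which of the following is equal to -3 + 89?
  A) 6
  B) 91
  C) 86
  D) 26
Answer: C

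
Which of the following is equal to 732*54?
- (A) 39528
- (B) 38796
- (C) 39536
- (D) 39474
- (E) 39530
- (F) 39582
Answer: A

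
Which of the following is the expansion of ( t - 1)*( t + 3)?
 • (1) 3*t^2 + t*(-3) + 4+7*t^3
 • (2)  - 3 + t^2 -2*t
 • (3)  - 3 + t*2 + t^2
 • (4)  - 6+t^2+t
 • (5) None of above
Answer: 3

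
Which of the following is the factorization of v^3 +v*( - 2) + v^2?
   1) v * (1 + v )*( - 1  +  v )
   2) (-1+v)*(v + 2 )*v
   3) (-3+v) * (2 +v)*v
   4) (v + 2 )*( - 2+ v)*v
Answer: 2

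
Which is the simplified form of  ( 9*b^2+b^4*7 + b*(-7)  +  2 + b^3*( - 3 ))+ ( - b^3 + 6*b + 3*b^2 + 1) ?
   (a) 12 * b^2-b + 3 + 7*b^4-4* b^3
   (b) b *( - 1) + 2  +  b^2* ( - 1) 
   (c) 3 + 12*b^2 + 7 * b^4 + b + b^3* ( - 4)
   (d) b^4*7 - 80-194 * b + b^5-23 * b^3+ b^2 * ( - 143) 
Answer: a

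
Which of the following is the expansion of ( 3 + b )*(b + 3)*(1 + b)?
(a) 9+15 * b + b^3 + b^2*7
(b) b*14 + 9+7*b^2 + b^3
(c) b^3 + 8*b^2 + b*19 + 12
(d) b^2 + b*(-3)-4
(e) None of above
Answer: a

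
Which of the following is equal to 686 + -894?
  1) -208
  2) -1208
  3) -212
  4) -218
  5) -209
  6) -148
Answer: 1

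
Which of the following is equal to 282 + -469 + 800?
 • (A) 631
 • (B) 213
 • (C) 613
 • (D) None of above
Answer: C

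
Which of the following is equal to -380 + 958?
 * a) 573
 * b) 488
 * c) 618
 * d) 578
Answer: d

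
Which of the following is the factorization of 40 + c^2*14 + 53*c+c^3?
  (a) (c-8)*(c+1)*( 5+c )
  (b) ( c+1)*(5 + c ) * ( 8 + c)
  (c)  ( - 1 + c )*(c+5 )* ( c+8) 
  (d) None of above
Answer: b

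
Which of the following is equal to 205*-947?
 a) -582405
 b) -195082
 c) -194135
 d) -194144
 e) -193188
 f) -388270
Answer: c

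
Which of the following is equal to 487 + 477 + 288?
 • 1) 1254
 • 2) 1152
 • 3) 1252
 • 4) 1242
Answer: 3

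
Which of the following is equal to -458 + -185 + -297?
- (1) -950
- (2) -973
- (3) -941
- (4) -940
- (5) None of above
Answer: 4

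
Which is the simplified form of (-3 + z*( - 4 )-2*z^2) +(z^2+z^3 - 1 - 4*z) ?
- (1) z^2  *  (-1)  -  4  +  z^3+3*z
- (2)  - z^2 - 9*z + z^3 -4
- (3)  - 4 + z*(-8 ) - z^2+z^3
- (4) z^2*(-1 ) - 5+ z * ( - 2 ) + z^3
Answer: 3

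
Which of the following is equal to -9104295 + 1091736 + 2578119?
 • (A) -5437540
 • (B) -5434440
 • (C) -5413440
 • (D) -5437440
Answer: B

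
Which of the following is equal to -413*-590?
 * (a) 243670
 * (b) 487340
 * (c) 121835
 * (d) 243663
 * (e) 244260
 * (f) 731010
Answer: a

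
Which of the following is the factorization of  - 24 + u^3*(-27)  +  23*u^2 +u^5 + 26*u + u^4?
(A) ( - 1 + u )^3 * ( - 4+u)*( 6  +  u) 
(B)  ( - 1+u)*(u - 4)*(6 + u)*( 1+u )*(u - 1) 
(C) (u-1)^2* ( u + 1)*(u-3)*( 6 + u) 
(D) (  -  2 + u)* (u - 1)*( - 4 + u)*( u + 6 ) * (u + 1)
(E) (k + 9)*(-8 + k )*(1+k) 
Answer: B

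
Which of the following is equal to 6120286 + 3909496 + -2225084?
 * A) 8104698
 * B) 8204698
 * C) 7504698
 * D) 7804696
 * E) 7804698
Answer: E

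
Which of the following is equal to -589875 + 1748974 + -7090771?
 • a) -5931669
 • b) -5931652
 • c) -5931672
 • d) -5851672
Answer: c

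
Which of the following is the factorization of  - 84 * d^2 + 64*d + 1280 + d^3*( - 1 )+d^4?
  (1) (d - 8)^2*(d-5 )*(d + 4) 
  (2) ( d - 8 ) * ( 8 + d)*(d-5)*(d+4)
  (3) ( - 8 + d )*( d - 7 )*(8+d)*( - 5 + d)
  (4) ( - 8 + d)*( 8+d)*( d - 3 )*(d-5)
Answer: 2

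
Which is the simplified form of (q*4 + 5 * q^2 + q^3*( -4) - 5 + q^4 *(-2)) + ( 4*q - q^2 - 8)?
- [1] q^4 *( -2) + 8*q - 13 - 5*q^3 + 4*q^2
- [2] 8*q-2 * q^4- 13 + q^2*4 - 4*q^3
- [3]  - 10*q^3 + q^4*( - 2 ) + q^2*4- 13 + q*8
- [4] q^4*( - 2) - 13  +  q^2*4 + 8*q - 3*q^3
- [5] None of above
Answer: 2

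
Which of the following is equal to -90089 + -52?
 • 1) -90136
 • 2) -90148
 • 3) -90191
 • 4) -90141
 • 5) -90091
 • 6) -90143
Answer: 4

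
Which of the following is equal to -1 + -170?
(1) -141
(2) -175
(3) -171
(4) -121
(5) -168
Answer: 3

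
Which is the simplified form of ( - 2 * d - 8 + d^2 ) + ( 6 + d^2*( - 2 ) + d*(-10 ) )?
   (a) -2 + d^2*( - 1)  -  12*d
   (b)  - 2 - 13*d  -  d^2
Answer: a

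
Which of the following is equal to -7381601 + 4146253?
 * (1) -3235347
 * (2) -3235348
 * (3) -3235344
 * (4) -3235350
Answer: 2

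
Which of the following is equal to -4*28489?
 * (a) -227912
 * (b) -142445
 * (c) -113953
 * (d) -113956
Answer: d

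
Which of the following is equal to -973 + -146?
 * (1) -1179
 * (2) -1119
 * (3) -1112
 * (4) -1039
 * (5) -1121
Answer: 2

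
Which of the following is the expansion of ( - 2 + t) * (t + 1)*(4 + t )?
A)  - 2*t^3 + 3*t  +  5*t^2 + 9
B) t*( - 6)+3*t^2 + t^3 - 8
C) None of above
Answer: B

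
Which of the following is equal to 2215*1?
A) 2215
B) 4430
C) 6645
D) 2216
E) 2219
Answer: A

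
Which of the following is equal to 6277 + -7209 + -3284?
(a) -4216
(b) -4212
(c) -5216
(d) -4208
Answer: a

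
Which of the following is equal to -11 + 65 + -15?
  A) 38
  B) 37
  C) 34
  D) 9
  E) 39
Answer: E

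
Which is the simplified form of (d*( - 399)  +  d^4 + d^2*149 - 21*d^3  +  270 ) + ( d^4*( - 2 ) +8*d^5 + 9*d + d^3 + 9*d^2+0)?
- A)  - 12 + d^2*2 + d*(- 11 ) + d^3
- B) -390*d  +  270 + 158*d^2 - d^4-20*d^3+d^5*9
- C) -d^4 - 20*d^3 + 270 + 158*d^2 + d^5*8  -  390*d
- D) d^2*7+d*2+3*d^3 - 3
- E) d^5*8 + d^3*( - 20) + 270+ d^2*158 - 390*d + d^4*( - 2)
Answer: C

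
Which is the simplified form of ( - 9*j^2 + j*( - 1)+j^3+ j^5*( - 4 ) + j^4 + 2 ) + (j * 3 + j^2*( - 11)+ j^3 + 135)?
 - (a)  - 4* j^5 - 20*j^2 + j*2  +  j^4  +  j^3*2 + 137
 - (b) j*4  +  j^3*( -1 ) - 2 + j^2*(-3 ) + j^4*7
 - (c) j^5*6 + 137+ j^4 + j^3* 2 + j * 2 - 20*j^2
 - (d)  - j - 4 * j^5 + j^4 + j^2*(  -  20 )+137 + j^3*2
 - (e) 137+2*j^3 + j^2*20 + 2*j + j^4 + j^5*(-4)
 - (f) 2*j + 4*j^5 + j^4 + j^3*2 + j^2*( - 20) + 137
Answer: a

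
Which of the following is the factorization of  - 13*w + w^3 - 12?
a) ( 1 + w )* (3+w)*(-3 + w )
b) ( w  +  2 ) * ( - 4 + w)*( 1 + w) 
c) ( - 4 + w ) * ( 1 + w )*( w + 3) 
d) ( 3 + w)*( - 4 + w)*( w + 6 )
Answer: c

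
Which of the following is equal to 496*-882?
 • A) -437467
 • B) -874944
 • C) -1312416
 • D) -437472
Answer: D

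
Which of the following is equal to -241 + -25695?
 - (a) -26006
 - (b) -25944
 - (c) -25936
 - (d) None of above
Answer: c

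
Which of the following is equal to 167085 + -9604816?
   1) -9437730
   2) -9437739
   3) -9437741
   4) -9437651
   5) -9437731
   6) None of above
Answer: 5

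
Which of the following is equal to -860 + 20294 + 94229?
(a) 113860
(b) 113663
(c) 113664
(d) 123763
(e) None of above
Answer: b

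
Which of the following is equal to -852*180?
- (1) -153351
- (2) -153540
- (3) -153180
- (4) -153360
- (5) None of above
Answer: 4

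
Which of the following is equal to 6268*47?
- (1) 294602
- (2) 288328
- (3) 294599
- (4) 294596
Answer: 4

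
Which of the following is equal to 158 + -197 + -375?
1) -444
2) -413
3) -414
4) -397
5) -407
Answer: 3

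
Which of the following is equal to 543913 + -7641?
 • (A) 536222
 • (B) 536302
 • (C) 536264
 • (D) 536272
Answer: D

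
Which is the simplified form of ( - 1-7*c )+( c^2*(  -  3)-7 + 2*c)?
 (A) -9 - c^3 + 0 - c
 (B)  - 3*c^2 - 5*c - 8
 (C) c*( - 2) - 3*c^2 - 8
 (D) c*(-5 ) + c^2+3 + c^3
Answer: B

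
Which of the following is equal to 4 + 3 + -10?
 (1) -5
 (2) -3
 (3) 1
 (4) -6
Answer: 2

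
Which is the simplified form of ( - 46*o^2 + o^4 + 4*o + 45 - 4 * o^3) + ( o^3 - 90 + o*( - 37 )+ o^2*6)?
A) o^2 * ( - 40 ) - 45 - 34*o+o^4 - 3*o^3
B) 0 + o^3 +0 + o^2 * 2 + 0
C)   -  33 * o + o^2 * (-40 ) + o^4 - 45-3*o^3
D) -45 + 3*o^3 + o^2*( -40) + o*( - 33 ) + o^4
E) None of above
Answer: C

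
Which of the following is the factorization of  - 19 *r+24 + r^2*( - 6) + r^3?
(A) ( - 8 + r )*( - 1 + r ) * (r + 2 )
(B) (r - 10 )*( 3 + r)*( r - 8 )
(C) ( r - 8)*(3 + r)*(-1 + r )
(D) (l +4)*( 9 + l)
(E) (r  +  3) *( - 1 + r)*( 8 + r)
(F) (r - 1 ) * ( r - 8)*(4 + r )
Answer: C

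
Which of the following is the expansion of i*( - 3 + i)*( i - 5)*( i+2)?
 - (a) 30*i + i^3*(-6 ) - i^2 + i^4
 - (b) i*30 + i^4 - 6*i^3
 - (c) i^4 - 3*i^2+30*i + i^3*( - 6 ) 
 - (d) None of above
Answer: a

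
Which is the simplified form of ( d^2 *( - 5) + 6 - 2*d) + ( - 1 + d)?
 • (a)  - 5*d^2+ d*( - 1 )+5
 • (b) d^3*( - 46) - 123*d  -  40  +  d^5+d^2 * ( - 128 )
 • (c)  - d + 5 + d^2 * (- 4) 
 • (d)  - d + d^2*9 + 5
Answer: a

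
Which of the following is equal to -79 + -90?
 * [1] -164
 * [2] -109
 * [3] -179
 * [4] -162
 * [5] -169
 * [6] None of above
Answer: 5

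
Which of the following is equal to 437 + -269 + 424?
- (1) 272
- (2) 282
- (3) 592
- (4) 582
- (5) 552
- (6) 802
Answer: 3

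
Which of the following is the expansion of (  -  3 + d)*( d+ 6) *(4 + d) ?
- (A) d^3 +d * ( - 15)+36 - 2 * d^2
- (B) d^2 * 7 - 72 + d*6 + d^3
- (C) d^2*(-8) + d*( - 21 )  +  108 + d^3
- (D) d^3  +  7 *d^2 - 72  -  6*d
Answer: D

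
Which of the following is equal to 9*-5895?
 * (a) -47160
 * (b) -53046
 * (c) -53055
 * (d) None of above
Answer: c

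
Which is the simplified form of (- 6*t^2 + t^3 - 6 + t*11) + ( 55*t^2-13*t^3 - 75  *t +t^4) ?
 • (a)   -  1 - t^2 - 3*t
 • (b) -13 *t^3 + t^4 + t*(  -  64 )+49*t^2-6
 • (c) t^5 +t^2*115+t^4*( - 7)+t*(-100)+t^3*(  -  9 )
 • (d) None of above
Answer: d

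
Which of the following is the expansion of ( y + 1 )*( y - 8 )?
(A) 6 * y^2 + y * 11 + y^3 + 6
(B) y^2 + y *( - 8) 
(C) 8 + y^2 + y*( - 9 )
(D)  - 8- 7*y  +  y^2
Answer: D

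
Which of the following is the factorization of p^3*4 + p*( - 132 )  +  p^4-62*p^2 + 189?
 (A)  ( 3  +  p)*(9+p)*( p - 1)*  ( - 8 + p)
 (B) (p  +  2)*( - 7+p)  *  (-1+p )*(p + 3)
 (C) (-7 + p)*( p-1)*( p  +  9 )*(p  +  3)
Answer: C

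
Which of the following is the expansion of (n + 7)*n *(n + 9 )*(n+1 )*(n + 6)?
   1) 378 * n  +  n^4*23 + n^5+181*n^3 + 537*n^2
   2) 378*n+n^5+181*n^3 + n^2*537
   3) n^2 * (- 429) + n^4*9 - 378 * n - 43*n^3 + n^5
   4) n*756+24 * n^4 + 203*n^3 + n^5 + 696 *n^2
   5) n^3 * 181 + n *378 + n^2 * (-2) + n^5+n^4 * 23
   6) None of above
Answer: 1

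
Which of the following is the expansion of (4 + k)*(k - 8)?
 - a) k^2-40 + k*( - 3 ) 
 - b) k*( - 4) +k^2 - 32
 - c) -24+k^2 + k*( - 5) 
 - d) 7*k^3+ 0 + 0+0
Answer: b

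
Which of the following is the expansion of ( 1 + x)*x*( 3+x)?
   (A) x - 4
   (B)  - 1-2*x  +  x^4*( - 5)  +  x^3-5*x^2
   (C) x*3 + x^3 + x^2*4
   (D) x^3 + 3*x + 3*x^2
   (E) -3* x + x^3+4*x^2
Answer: C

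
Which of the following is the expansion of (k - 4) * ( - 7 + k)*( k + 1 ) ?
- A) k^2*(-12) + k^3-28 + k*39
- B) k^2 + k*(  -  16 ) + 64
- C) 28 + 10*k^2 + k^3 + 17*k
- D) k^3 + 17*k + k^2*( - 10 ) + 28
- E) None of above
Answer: D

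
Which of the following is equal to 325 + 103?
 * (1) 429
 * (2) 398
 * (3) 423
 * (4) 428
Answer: 4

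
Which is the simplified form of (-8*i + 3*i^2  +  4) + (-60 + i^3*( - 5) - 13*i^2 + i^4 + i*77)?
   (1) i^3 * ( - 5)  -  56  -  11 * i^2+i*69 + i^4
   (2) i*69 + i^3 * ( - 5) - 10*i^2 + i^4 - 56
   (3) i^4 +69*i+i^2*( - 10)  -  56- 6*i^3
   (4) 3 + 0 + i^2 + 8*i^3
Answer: 2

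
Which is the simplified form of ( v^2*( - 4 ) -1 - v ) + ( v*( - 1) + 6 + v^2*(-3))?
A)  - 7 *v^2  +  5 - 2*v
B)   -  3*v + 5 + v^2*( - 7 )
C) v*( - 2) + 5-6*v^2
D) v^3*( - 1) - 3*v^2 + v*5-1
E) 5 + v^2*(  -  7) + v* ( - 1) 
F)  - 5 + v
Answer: A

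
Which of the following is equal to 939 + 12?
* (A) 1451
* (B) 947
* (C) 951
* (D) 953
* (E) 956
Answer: C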